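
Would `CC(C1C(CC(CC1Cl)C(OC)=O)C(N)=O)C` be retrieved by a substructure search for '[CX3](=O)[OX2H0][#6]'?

The pattern [CX3](=O)[OX2H0][#6] describes a carbonyl carbon bonded to an oxygen that is itself bonded to carbon (no H on that O) — an ester.
The molecule carries a methyl-ester group (-C(=O)OCH3), whose atoms satisfy every constraint of the query, so the pattern matches.

Yes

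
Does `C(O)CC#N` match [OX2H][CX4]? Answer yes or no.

Yes

The pattern [OX2H][CX4] describes a hydroxyl oxygen bound to an sp3 (X4) carbon — an aliphatic alcohol.
The molecule carries a hydroxyl group (-OH), whose atoms satisfy every constraint of the query, so the pattern matches.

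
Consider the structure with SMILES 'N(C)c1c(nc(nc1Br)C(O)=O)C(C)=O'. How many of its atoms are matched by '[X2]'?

3

Check the 15 heavy atoms by environment: 2× n (aromatic, X2) → match; 4× c (aromatic, X3) → no; 1× Br (X1) → no; 1× N (X3) → no; 2× C (X4) → no; 2× C (X3) → no; 2× O (X1) → no; 1× O (X2) → match.
Summing the matching environments: 2 + 1 = 3 matching atoms.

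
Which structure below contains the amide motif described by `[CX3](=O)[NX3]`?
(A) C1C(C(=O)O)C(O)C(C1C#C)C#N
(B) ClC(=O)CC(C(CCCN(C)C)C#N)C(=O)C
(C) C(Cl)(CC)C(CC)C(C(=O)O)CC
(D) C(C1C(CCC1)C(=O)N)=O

D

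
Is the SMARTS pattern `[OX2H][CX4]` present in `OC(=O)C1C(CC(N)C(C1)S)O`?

Yes

The pattern [OX2H][CX4] describes a hydroxyl oxygen bound to an sp3 (X4) carbon — an aliphatic alcohol.
The molecule carries a hydroxyl group (-OH), whose atoms satisfy every constraint of the query, so the pattern matches.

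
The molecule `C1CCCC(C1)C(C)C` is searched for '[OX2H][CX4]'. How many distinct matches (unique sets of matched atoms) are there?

[OX2H][CX4] is the SMARTS for an aliphatic alcohol: a hydroxyl oxygen bound to an sp3 (X4) carbon.
No fragment in the molecule satisfies every constraint, giving 0 matches.

0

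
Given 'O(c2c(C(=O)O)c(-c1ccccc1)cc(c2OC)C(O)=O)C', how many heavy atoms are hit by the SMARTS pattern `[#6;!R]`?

4

The query [#6;!R] means: carbon not in any ring.
Check the 22 heavy atoms by environment: 12× c (aromatic, in 6-ring) → no; 6× O (acyclic) → no; 4× C (acyclic) → match.
That gives 4 matching atoms.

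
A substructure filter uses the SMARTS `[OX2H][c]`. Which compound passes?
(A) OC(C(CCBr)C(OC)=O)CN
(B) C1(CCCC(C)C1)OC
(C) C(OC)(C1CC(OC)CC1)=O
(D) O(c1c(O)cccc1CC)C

D

[OX2H][c] describes a hydroxyl oxygen attached to an aromatic carbon (a phenol).
(A) has a hydroxyl group (-OH) but the -OH is on an aliphatic carbon, not an aromatic c.
(B) has a methoxy ether (-OCH3) but the oxygen has H0, not H1.
(C) has a methoxy ether (-OCH3) but the oxygen has H0, not H1.
(D) contains a hydroxyl group (-OH), which satisfies every atom and bond constraint.
So the answer is (D).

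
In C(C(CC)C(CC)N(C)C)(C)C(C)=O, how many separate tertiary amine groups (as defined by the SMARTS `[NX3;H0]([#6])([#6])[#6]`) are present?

1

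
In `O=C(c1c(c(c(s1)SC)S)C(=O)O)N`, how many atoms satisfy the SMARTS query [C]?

3

The query [C] means: uppercase C matches aliphatic (non-aromatic) carbon only.
Check the 14 heavy atoms by environment: 1× s (aromatic) → no; 4× c (aromatic) → no; 3× C → match; 3× O → no; 1× N → no; 2× S → no.
That gives 3 matching atoms.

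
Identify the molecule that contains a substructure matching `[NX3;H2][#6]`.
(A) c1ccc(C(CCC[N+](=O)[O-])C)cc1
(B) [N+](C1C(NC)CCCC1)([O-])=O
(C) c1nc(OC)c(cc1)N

C

[NX3;H2][#6] describes a trivalent nitrogen with two H attached to carbon (a primary amine).
(A) has a nitro group (-[N+](=O)[O-]) but the nitrogen is [N+] with no H, not NX3H2.
(B) has an N-methylamino group (-NHCH3) but the nitrogen bears two carbons and only one H (H1), not H2.
(C) contains a primary amino group (-NH2), which satisfies every atom and bond constraint.
So the answer is (C).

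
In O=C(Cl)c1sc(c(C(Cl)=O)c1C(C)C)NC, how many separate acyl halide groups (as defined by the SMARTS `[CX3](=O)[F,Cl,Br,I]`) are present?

[CX3](=O)[F,Cl,Br,I] is the SMARTS for an acyl halide: a carbonyl carbon bonded to a halogen.
The molecule carries 2 separate instances of an acyl chloride (-C(=O)Cl) meeting every constraint; each maps to a distinct set of atoms, giving 2 matches.

2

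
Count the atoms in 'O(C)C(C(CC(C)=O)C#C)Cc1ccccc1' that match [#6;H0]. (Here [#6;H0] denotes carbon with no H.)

Check the 17 heavy atoms by environment: 2× C (H2) → no; 3× C (H1) → no; 2× C (H0) → match; 2× O (H0) → no; 2× C (H3) → no; 1× c (aromatic, H0) → match; 5× c (aromatic, H1) → no.
Summing the matching environments: 2 + 1 = 3 matching atoms.

3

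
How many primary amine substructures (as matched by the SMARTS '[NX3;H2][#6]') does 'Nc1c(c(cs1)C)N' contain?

2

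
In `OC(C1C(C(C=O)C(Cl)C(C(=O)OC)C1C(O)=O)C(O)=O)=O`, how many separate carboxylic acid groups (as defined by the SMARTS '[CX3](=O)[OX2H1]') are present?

3

[CX3](=O)[OX2H1] is the SMARTS for a carboxylic acid: an sp2 carbon double-bonded to O and single-bonded to an -OH oxygen.
The molecule carries 3 separate instances of a carboxylic acid group (-C(=O)OH) meeting every constraint; each maps to a distinct set of atoms, giving 3 matches.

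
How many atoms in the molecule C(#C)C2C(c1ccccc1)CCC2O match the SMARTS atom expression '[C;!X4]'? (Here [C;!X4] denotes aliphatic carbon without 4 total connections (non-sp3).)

The query [C;!X4] means: aliphatic carbon that does not have four total connections.
Check the 14 heavy atoms by environment: 5× C (X4) → no; 2× C (X2) → match; 6× c (aromatic, X3) → no; 1× O (X2) → no.
That gives 2 matching atoms.

2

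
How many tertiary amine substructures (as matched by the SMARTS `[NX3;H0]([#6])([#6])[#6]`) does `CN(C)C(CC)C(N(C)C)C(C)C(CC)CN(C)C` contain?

3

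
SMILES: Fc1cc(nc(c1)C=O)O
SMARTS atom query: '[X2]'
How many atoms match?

2

The query [X2] means: any atom with exactly two total connections (bonds + H).
Check the 10 heavy atoms by environment: 1× n (aromatic, X2) → match; 5× c (aromatic, X3) → no; 1× C (X3) → no; 1× O (X1) → no; 1× F (X1) → no; 1× O (X2) → match.
Summing the matching environments: 1 + 1 = 2 matching atoms.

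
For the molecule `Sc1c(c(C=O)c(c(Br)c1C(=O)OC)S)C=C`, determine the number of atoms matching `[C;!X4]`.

4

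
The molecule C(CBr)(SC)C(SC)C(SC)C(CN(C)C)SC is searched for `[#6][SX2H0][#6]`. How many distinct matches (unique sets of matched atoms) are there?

4

[#6][SX2H0][#6] is the SMARTS for a thioether: an aliphatic sulfur bridging two carbons with no H on the sulfur.
The molecule carries 4 separate instances of a methylthio ether (-SCH3) meeting every constraint; each maps to a distinct set of atoms, giving 4 matches.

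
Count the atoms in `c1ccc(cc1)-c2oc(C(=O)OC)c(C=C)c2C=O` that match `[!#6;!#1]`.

The query [!#6;!#1] means: not carbon and not hydrogen — any heteroatom.
Check the 19 heavy atoms by environment: 1× o (aromatic) → match; 10× c (aromatic) → no; 5× C → no; 3× O → match.
Summing the matching environments: 1 + 3 = 4 matching atoms.

4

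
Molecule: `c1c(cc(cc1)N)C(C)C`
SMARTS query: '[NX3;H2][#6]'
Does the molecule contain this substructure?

Yes

The pattern [NX3;H2][#6] describes a trivalent nitrogen with two H attached to carbon — a primary amine.
The molecule carries a primary amino group (-NH2), whose atoms satisfy every constraint of the query, so the pattern matches.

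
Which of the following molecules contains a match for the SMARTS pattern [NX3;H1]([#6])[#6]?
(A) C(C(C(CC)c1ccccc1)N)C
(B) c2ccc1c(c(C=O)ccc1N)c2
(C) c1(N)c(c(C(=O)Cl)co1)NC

[NX3;H1]([#6])[#6] describes a trivalent nitrogen with one H, bonded to two carbons (a secondary amine).
(A) has a primary amino group (-NH2) but the nitrogen has H2 and only one carbon neighbour.
(B) has a primary amino group (-NH2) but the nitrogen has H2 and only one carbon neighbour.
(C) contains an N-methylamino group (-NHCH3), which satisfies every atom and bond constraint.
So the answer is (C).

C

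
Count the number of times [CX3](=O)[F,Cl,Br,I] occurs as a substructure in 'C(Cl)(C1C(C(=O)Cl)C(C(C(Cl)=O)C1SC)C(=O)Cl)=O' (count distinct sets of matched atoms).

[CX3](=O)[F,Cl,Br,I] is the SMARTS for an acyl halide: a carbonyl carbon bonded to a halogen.
The molecule carries 4 separate instances of an acyl chloride (-C(=O)Cl) meeting every constraint; each maps to a distinct set of atoms, giving 4 matches.

4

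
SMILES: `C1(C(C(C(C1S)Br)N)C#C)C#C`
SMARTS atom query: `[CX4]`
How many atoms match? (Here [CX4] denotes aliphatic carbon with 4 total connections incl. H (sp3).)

The query [CX4] means: C with X4: aliphatic carbon with exactly 4 total connections (bonds + H).
Check the 12 heavy atoms by environment: 5× C (X4) → match; 1× N (X3) → no; 1× S (X2) → no; 1× Br (X1) → no; 4× C (X2) → no.
That gives 5 matching atoms.

5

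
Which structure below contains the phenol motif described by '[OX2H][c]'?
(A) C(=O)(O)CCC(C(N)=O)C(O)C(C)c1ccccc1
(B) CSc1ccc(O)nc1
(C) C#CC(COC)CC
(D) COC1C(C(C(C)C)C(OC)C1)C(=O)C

B

[OX2H][c] describes a hydroxyl oxygen attached to an aromatic carbon (a phenol).
(A) has a hydroxyl group (-OH) but the -OH is on an aliphatic carbon, not an aromatic c.
(B) contains a hydroxyl group (-OH), which satisfies every atom and bond constraint.
(C) has a methoxy ether (-OCH3) but the oxygen has H0, not H1.
(D) has a methoxy ether (-OCH3) but the oxygen has H0, not H1.
So the answer is (B).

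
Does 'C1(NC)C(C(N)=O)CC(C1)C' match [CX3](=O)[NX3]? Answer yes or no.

Yes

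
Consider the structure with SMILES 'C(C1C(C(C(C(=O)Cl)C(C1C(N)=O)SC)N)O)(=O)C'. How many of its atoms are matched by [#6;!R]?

5

The query [#6;!R] means: carbon not in any ring.
Check the 19 heavy atoms by environment: 6× C (in 6-ring) → no; 1× S (acyclic) → no; 5× C (acyclic) → match; 4× O (acyclic) → no; 1× Cl (acyclic) → no; 2× N (acyclic) → no.
That gives 5 matching atoms.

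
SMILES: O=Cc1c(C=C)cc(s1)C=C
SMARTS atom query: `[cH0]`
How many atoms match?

Check the 11 heavy atoms by environment: 1× s (aromatic, H0) → no; 3× c (aromatic, H0) → match; 1× c (aromatic, H1) → no; 3× C (H1) → no; 1× O (H0) → no; 2× C (H2) → no.
That gives 3 matching atoms.

3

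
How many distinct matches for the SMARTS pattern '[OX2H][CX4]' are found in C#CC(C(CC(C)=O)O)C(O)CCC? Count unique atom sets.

2

[OX2H][CX4] is the SMARTS for an aliphatic alcohol: a hydroxyl oxygen bound to an sp3 (X4) carbon.
The molecule carries 2 separate instances of a hydroxyl group (-OH) meeting every constraint; each maps to a distinct set of atoms, giving 2 matches.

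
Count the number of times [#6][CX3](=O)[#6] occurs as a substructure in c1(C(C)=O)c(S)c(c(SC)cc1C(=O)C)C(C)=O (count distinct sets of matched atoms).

[#6][CX3](=O)[#6] is the SMARTS for a ketone: a carbonyl carbon (no H) flanked by two carbons.
The molecule carries 3 separate instances of an acetyl/ketone group (-C(=O)CH3) meeting every constraint; each maps to a distinct set of atoms, giving 3 matches.

3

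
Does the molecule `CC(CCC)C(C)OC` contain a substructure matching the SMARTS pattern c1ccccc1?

No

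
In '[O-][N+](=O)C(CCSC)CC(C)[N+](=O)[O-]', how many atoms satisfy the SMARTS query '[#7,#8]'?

6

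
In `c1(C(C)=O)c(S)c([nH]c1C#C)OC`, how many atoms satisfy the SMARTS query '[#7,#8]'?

Check the 13 heavy atoms by environment: 1× n (aromatic) → match; 4× c (aromatic) → no; 1× S → no; 2× O → match; 5× C → no.
Summing the matching environments: 1 + 2 = 3 matching atoms.

3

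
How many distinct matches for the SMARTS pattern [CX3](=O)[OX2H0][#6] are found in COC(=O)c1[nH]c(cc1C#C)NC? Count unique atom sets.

1

[CX3](=O)[OX2H0][#6] is the SMARTS for an ester: a carbonyl carbon bonded to an oxygen that is itself bonded to carbon (no H on that O).
Exactly one fragment in the molecule meets all constraints, giving 1 match.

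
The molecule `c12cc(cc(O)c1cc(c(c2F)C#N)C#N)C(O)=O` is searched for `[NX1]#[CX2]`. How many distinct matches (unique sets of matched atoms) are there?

[NX1]#[CX2] is the SMARTS for a nitrile: a nitrogen triple-bonded to a two-connected carbon.
The molecule carries 2 separate instances of a nitrile (-C#N) meeting every constraint; each maps to a distinct set of atoms, giving 2 matches.

2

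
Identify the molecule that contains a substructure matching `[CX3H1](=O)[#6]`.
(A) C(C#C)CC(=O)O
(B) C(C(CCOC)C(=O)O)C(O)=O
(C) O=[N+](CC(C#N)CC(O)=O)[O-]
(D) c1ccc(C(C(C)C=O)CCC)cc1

[CX3H1](=O)[#6] describes an sp2 carbon with one H, double-bonded to O and single-bonded to carbon (an aldehyde).
(A) has a carboxylic acid group (-C(=O)OH) but the carbonyl carbon has H0 and is bonded to O, not H1.
(B) has a carboxylic acid group (-C(=O)OH) but the carbonyl carbon has H0 and is bonded to O, not H1.
(C) has a carboxylic acid group (-C(=O)OH) but the carbonyl carbon has H0 and is bonded to O, not H1.
(D) contains an aldehyde (-CHO), which satisfies every atom and bond constraint.
So the answer is (D).

D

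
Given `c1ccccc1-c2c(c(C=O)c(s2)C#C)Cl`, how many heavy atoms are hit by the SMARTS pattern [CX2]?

2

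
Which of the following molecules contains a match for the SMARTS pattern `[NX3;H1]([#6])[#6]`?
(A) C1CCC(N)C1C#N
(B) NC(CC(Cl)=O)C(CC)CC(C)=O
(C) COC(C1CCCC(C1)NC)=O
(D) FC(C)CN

C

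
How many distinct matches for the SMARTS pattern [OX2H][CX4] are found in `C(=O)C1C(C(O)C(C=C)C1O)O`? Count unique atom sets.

3

[OX2H][CX4] is the SMARTS for an aliphatic alcohol: a hydroxyl oxygen bound to an sp3 (X4) carbon.
The molecule carries 3 separate instances of a hydroxyl group (-OH) meeting every constraint; each maps to a distinct set of atoms, giving 3 matches.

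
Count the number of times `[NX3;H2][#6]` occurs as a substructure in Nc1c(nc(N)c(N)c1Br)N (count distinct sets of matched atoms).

[NX3;H2][#6] is the SMARTS for a primary amine: a trivalent nitrogen with two H attached to carbon.
The molecule carries 4 separate instances of a primary amino group (-NH2) meeting every constraint; each maps to a distinct set of atoms, giving 4 matches.

4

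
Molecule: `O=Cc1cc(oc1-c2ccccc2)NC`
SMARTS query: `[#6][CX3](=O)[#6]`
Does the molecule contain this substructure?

No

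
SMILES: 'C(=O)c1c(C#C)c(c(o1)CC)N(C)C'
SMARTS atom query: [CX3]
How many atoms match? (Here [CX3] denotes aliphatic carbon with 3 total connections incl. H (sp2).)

1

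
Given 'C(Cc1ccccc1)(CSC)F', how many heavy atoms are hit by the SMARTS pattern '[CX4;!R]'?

4

The query [CX4;!R] means: aliphatic carbon with four total connections, not in a ring.
Check the 12 heavy atoms by environment: 4× C (X4, acyclic) → match; 1× S (X2, acyclic) → no; 6× c (aromatic, X3, in 6-ring) → no; 1× F (X1, acyclic) → no.
That gives 4 matching atoms.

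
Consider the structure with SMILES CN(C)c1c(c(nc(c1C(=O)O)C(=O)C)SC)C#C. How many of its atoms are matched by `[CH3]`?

The query [CH3] means: aliphatic carbon with exactly three hydrogens.
Check the 19 heavy atoms by environment: 1× n (aromatic, H0) → no; 5× c (aromatic, H0) → no; 1× S (H0) → no; 4× C (H3) → match; 3× C (H0) → no; 2× O (H0) → no; 1× C (H1) → no; 1× O (H1) → no; 1× N (H0) → no.
That gives 4 matching atoms.

4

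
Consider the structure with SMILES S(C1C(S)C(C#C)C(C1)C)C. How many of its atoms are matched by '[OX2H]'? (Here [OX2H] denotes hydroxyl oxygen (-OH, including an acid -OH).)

The query [OX2H] means: aliphatic oxygen with two connections, one of which is H — an -OH oxygen.
Check the 11 heavy atoms by environment: 1× C (H2, X4) → no; 4× C (H1, X4) → no; 1× C (H0, X2) → no; 1× C (H1, X2) → no; 2× C (H3, X4) → no; 1× S (H1, X2) → no; 1× S (H0, X2) → no.
No environment satisfies the query, so 0 matching atoms.

0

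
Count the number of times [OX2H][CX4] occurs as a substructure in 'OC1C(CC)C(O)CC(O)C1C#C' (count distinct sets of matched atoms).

[OX2H][CX4] is the SMARTS for an aliphatic alcohol: a hydroxyl oxygen bound to an sp3 (X4) carbon.
The molecule carries 3 separate instances of a hydroxyl group (-OH) meeting every constraint; each maps to a distinct set of atoms, giving 3 matches.

3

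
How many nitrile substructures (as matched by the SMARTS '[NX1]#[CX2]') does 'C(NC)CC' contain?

[NX1]#[CX2] is the SMARTS for a nitrile: a nitrogen triple-bonded to a two-connected carbon.
No fragment in the molecule satisfies every constraint, giving 0 matches.

0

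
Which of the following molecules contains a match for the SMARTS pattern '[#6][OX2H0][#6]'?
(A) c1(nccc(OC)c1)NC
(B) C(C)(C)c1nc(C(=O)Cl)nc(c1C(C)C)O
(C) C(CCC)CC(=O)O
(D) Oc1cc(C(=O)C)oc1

[#6][OX2H0][#6] describes an aliphatic oxygen bridging two carbons with no H on the oxygen (an ether).
(A) contains a methoxy ether (-OCH3), which satisfies every atom and bond constraint.
(B) has a hydroxyl group (-OH) but the oxygen has H1, not H0 bridging two carbons.
(C) has a carboxylic acid group (-C(=O)OH) but the -OH oxygen has H1; the =O is OX1, not OX2.
(D) has a hydroxyl group (-OH) but the oxygen has H1, not H0 bridging two carbons.
So the answer is (A).

A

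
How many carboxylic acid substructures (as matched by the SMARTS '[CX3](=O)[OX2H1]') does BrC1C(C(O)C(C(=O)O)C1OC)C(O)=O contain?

2

[CX3](=O)[OX2H1] is the SMARTS for a carboxylic acid: an sp2 carbon double-bonded to O and single-bonded to an -OH oxygen.
The molecule carries 2 separate instances of a carboxylic acid group (-C(=O)OH) meeting every constraint; each maps to a distinct set of atoms, giving 2 matches.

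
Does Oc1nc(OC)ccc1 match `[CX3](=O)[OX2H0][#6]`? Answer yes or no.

The pattern [CX3](=O)[OX2H0][#6] describes a carbonyl carbon bonded to an oxygen that is itself bonded to carbon (no H on that O) — an ester.
The closest candidate here is a methoxy ether (-OCH3), but the ether oxygen is not adjacent to a C=O carbon. No other fragment satisfies the full query, so there is no match.

No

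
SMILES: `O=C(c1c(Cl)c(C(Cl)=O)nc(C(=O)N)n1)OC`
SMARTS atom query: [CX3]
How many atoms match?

3

The query [CX3] means: C with X3: aliphatic carbon with exactly 3 total connections.
Check the 17 heavy atoms by environment: 2× n (aromatic, X2) → no; 4× c (aromatic, X3) → no; 2× Cl (X1) → no; 3× C (X3) → match; 3× O (X1) → no; 1× N (X3) → no; 1× O (X2) → no; 1× C (X4) → no.
That gives 3 matching atoms.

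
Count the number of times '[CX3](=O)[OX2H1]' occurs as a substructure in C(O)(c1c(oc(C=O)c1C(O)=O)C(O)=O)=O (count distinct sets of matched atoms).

3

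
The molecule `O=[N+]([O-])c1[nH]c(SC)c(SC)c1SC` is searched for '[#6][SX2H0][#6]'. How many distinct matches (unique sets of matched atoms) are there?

3

[#6][SX2H0][#6] is the SMARTS for a thioether: an aliphatic sulfur bridging two carbons with no H on the sulfur.
The molecule carries 3 separate instances of a methylthio ether (-SCH3) meeting every constraint; each maps to a distinct set of atoms, giving 3 matches.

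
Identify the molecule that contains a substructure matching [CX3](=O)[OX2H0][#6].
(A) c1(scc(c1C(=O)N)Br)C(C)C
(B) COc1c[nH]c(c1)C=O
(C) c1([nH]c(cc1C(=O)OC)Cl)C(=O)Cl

C

[CX3](=O)[OX2H0][#6] describes a carbonyl carbon bonded to an oxygen that is itself bonded to carbon (no H on that O) (an ester).
(A) has a primary amide (-C(=O)NH2) but the carbonyl is bonded to N, not to an O-C linkage.
(B) has a methoxy ether (-OCH3) but the ether oxygen is not adjacent to a C=O carbon.
(C) contains a methyl-ester group (-C(=O)OCH3), which satisfies every atom and bond constraint.
So the answer is (C).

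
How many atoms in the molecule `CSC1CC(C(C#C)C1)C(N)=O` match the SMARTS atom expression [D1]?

4

The query [D1] means: atom with exactly one heavy-atom neighbour (degree 1).
Check the 12 heavy atoms by environment: 3× C (D2) → no; 4× C (D3) → no; 2× C (D1) → match; 1× S (D2) → no; 1× O (D1) → match; 1× N (D1) → match.
Summing the matching environments: 2 + 1 + 1 = 4 matching atoms.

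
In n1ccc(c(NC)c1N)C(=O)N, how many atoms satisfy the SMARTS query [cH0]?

3

The query [cH0] means: aromatic carbon with no attached hydrogen (substituted or ring-fusion).
Check the 12 heavy atoms by environment: 1× n (aromatic, H0) → no; 3× c (aromatic, H0) → match; 2× c (aromatic, H1) → no; 2× N (H2) → no; 1× C (H0) → no; 1× O (H0) → no; 1× N (H1) → no; 1× C (H3) → no.
That gives 3 matching atoms.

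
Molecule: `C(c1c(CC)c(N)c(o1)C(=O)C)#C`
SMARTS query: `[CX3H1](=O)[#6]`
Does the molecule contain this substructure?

No

The pattern [CX3H1](=O)[#6] describes an sp2 carbon with one H, double-bonded to O and single-bonded to carbon — an aldehyde.
The closest candidate here is an acetyl/ketone group (-C(=O)CH3), but the carbonyl carbon has H0 (two carbon neighbours), not H1. No other fragment satisfies the full query, so there is no match.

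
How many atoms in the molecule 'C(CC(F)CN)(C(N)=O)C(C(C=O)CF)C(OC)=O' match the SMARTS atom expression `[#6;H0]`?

2

The query [#6;H0] means: any carbon with no attached hydrogen.
Check the 19 heavy atoms by environment: 3× C (H2) → no; 5× C (H1) → no; 2× C (H0) → match; 4× O (H0) → no; 1× C (H3) → no; 2× F (H0) → no; 2× N (H2) → no.
That gives 2 matching atoms.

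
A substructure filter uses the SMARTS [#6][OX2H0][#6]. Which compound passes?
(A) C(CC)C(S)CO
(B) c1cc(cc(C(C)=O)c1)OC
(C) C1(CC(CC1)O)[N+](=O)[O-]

[#6][OX2H0][#6] describes an aliphatic oxygen bridging two carbons with no H on the oxygen (an ether).
(A) has a hydroxyl group (-OH) but the oxygen has H1, not H0 bridging two carbons.
(B) contains a methoxy ether (-OCH3), which satisfies every atom and bond constraint.
(C) has a hydroxyl group (-OH) but the oxygen has H1, not H0 bridging two carbons.
So the answer is (B).

B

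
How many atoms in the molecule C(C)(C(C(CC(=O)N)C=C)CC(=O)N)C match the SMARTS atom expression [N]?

2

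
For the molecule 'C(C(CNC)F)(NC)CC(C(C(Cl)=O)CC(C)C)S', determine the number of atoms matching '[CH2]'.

The query [CH2] means: aliphatic carbon with exactly two hydrogens.
Check the 19 heavy atoms by environment: 3× C (H2) → match; 5× C (H1) → no; 1× F (H0) → no; 2× N (H1) → no; 4× C (H3) → no; 1× C (H0) → no; 1× O (H0) → no; 1× Cl (H0) → no; 1× S (H1) → no.
That gives 3 matching atoms.

3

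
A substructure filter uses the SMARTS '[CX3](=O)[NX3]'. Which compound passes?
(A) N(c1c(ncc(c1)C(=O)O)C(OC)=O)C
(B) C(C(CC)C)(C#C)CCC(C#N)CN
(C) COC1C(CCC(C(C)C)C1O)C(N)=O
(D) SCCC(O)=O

C

[CX3](=O)[NX3] describes a carbonyl carbon bonded to a trivalent nitrogen (an amide).
(A) has a carboxylic acid group (-C(=O)OH) but the carbonyl is bonded to O, not to an NX3 nitrogen.
(B) has a nitrile (-C#N) but the nitrile N is NX1 (triple-bonded), not NX3.
(C) contains a primary amide (-C(=O)NH2), which satisfies every atom and bond constraint.
(D) has a carboxylic acid group (-C(=O)OH) but the carbonyl is bonded to O, not to an NX3 nitrogen.
So the answer is (C).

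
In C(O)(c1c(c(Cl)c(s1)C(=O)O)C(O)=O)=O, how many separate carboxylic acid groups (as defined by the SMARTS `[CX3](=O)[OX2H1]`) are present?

3

[CX3](=O)[OX2H1] is the SMARTS for a carboxylic acid: an sp2 carbon double-bonded to O and single-bonded to an -OH oxygen.
The molecule carries 3 separate instances of a carboxylic acid group (-C(=O)OH) meeting every constraint; each maps to a distinct set of atoms, giving 3 matches.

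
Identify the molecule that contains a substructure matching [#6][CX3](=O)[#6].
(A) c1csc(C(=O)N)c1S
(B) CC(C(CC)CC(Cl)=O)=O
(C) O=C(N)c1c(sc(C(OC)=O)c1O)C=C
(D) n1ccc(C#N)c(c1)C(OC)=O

B

[#6][CX3](=O)[#6] describes a carbonyl carbon (no H) flanked by two carbons (a ketone).
(A) has a primary amide (-C(=O)NH2) but one neighbour of the carbonyl carbon is N, not C.
(B) contains an acetyl/ketone group (-C(=O)CH3), which satisfies every atom and bond constraint.
(C) has a primary amide (-C(=O)NH2) but one neighbour of the carbonyl carbon is N, not C.
(D) has a methyl-ester group (-C(=O)OCH3) but one neighbour of the carbonyl carbon is O, not C.
So the answer is (B).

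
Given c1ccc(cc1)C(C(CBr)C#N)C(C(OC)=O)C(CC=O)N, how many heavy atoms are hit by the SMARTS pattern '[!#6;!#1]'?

6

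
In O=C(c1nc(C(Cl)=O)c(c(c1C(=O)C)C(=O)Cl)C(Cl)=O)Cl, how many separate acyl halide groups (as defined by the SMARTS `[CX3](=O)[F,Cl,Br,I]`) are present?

4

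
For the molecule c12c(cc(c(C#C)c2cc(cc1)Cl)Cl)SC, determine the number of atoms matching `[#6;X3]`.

The query [#6;X3] means: any carbon (aromatic or not) with three total connections.
Check the 16 heavy atoms by environment: 10× c (aromatic, X3) → match; 2× Cl (X1) → no; 2× C (X2) → no; 1× S (X2) → no; 1× C (X4) → no.
That gives 10 matching atoms.

10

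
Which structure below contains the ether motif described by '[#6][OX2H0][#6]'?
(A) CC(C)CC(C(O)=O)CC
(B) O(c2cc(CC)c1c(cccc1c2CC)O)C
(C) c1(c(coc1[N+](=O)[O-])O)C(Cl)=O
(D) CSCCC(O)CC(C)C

B

[#6][OX2H0][#6] describes an aliphatic oxygen bridging two carbons with no H on the oxygen (an ether).
(A) has a carboxylic acid group (-C(=O)OH) but the -OH oxygen has H1; the =O is OX1, not OX2.
(B) contains a methoxy ether (-OCH3), which satisfies every atom and bond constraint.
(C) has a hydroxyl group (-OH) but the oxygen has H1, not H0 bridging two carbons.
(D) has a hydroxyl group (-OH) but the oxygen has H1, not H0 bridging two carbons.
So the answer is (B).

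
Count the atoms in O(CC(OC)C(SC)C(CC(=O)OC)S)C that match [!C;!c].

The query [!C;!c] means: neither aliphatic nor aromatic carbon — same as [!#6].
Check the 16 heavy atoms by environment: 10× C → no; 2× S → match; 4× O → match.
Summing the matching environments: 2 + 4 = 6 matching atoms.

6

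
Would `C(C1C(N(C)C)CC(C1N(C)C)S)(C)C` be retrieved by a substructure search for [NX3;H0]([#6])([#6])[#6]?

The pattern [NX3;H0]([#6])([#6])[#6] describes a trivalent nitrogen with no H, bonded to three carbons — a tertiary amine.
The molecule carries a dimethylamino group (-N(CH3)2), whose atoms satisfy every constraint of the query, so the pattern matches.

Yes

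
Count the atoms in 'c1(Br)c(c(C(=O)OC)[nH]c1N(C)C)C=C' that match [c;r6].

Check the 15 heavy atoms by environment: 1× n (aromatic, in 5-ring) → no; 4× c (aromatic, in 5-ring) → no; 1× N (acyclic) → no; 6× C (acyclic) → no; 1× Br (acyclic) → no; 2× O (acyclic) → no.
No environment satisfies the query, so 0 matching atoms.

0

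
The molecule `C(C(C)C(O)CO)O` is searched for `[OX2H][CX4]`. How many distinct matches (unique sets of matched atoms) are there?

3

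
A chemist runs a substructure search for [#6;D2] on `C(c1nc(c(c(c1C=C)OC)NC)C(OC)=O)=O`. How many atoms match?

2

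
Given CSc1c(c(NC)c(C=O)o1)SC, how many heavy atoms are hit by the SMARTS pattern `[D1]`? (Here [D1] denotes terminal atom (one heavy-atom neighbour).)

Check the 13 heavy atoms by environment: 1× o (aromatic, D2) → no; 4× c (aromatic, D3) → no; 2× S (D2) → no; 3× C (D1) → match; 1× N (D2) → no; 1× C (D2) → no; 1× O (D1) → match.
Summing the matching environments: 3 + 1 = 4 matching atoms.

4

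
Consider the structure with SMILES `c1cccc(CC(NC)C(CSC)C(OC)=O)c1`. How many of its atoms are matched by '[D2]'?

10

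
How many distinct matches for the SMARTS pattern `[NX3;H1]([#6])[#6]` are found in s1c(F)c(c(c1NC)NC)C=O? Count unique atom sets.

2

[NX3;H1]([#6])[#6] is the SMARTS for a secondary amine: a trivalent nitrogen with one H, bonded to two carbons.
The molecule carries 2 separate instances of an N-methylamino group (-NHCH3) meeting every constraint; each maps to a distinct set of atoms, giving 2 matches.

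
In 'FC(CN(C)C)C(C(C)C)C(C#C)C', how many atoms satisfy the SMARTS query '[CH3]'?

The query [CH3] means: aliphatic carbon with exactly three hydrogens.
Check the 14 heavy atoms by environment: 5× C (H3) → match; 5× C (H1) → no; 1× C (H2) → no; 1× N (H0) → no; 1× F (H0) → no; 1× C (H0) → no.
That gives 5 matching atoms.

5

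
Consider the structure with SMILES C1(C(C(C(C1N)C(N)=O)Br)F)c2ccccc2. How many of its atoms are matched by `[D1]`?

5

The query [D1] means: atom with exactly one heavy-atom neighbour (degree 1).
Check the 17 heavy atoms by environment: 6× C (D3) → no; 1× O (D1) → match; 2× N (D1) → match; 1× F (D1) → match; 1× Br (D1) → match; 1× c (aromatic, D3) → no; 5× c (aromatic, D2) → no.
Summing the matching environments: 1 + 2 + 1 + 1 = 5 matching atoms.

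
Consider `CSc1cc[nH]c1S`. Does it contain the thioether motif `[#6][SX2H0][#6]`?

The pattern [#6][SX2H0][#6] describes an aliphatic sulfur bridging two carbons with no H on the sulfur — a thioether.
The molecule carries a methylthio ether (-SCH3), whose atoms satisfy every constraint of the query, so the pattern matches.

Yes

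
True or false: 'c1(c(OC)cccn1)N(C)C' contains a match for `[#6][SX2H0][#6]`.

False

The pattern [#6][SX2H0][#6] describes an aliphatic sulfur bridging two carbons with no H on the sulfur — a thioether.
The closest candidate here is a methoxy ether (-OCH3), but the bridging atom is O, not S. No other fragment satisfies the full query, so there is no match.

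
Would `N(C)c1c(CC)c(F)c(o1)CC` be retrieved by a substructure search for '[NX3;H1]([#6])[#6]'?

Yes

The pattern [NX3;H1]([#6])[#6] describes a trivalent nitrogen with one H, bonded to two carbons — a secondary amine.
The molecule carries an N-methylamino group (-NHCH3), whose atoms satisfy every constraint of the query, so the pattern matches.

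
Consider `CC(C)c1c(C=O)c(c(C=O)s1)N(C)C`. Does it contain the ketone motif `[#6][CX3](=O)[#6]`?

No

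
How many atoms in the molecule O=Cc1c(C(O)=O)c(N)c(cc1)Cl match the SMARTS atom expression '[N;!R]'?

Check the 13 heavy atoms by environment: 6× c (aromatic, in 6-ring) → no; 2× C (acyclic) → no; 3× O (acyclic) → no; 1× N (acyclic) → match; 1× Cl (acyclic) → no.
That gives 1 matching atom.

1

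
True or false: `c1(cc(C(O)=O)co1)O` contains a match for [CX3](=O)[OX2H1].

True

The pattern [CX3](=O)[OX2H1] describes an sp2 carbon double-bonded to O and single-bonded to an -OH oxygen — a carboxylic acid.
The molecule carries a carboxylic acid group (-C(=O)OH), whose atoms satisfy every constraint of the query, so the pattern matches.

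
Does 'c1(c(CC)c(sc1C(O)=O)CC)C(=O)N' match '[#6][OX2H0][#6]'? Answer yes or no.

No

The pattern [#6][OX2H0][#6] describes an aliphatic oxygen bridging two carbons with no H on the oxygen — an ether.
The closest candidate here is a carboxylic acid group (-C(=O)OH), but the -OH oxygen has H1; the =O is OX1, not OX2. No other fragment satisfies the full query, so there is no match.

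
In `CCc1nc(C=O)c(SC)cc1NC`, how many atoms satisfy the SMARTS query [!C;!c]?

4

The query [!C;!c] means: neither aliphatic nor aromatic carbon — same as [!#6].
Check the 14 heavy atoms by environment: 1× n (aromatic) → match; 5× c (aromatic) → no; 1× S → match; 5× C → no; 1× N → match; 1× O → match.
Summing the matching environments: 1 + 1 + 1 + 1 = 4 matching atoms.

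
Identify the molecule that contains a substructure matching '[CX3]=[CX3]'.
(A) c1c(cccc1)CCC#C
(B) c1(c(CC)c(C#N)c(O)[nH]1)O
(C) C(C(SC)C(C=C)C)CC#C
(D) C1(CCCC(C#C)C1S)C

C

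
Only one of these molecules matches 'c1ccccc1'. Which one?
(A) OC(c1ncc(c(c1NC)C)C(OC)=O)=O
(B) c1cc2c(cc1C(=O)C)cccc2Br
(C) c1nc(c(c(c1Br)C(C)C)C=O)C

B

c1ccccc1 describes six aromatic carbons in a ring (a benzene ring).
(A) has a methyl group (-CH3) but no six-membered all-carbon aromatic ring is present.
(B) contains the required atom environment, so the pattern matches.
(C) has a methyl group (-CH3) but no six-membered all-carbon aromatic ring is present.
So the answer is (B).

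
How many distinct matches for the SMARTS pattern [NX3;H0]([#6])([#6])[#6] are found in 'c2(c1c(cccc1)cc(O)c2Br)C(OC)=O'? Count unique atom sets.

0

[NX3;H0]([#6])([#6])[#6] is the SMARTS for a tertiary amine: a trivalent nitrogen with no H, bonded to three carbons.
No fragment in the molecule satisfies every constraint, giving 0 matches.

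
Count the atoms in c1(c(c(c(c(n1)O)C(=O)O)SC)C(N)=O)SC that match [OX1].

2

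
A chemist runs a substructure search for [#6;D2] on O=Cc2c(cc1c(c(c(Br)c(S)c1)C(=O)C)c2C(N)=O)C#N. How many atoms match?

4

The query [#6;D2] means: any carbon bonded to exactly two heavy atoms.
Check the 22 heavy atoms by environment: 8× c (aromatic, D3) → no; 2× c (aromatic, D2) → match; 2× C (D2) → match; 3× O (D1) → no; 2× N (D1) → no; 1× S (D1) → no; 1× Br (D1) → no; 2× C (D3) → no; 1× C (D1) → no.
Summing the matching environments: 2 + 2 = 4 matching atoms.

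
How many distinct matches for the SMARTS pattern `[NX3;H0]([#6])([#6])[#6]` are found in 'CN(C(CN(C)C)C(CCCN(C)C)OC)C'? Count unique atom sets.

3

[NX3;H0]([#6])([#6])[#6] is the SMARTS for a tertiary amine: a trivalent nitrogen with no H, bonded to three carbons.
The molecule carries 3 separate instances of a dimethylamino group (-N(CH3)2) meeting every constraint; each maps to a distinct set of atoms, giving 3 matches.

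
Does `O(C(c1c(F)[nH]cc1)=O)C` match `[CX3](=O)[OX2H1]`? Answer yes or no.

No

The pattern [CX3](=O)[OX2H1] describes an sp2 carbon double-bonded to O and single-bonded to an -OH oxygen — a carboxylic acid.
The closest candidate here is a methyl-ester group (-C(=O)OCH3), but the singly-bonded O has no H (OX2H0, not OX2H1). No other fragment satisfies the full query, so there is no match.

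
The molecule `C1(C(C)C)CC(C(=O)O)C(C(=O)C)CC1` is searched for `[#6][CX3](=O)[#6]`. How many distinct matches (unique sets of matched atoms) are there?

1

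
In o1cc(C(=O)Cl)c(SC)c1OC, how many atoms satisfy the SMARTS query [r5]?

5

The query [r5] means: r5 matches atoms in a five-membered ring.
Check the 12 heavy atoms by environment: 1× o (aromatic, in 5-ring) → match; 4× c (aromatic, in 5-ring) → match; 2× O (acyclic) → no; 3× C (acyclic) → no; 1× S (acyclic) → no; 1× Cl (acyclic) → no.
Summing the matching environments: 1 + 4 = 5 matching atoms.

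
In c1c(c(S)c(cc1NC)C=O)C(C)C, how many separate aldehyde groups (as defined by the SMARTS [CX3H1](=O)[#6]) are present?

1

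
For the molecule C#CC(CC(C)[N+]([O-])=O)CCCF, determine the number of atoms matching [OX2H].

0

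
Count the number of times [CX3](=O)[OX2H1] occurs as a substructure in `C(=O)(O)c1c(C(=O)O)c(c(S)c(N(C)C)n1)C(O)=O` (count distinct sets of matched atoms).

3

[CX3](=O)[OX2H1] is the SMARTS for a carboxylic acid: an sp2 carbon double-bonded to O and single-bonded to an -OH oxygen.
The molecule carries 3 separate instances of a carboxylic acid group (-C(=O)OH) meeting every constraint; each maps to a distinct set of atoms, giving 3 matches.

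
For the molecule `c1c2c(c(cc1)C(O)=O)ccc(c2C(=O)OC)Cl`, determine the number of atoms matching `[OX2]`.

The query [OX2] means: aliphatic oxygen with two total connections — ether, hydroxyl, or ester single-bond O.
Check the 18 heavy atoms by environment: 10× c (aromatic, X3) → no; 2× C (X3) → no; 2× O (X1) → no; 2× O (X2) → match; 1× C (X4) → no; 1× Cl (X1) → no.
That gives 2 matching atoms.

2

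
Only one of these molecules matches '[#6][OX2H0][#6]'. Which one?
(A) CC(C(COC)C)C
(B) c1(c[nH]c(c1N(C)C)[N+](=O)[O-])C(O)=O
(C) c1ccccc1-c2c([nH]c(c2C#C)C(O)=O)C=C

A

[#6][OX2H0][#6] describes an aliphatic oxygen bridging two carbons with no H on the oxygen (an ether).
(A) contains a methoxy ether (-OCH3), which satisfies every atom and bond constraint.
(B) has a carboxylic acid group (-C(=O)OH) but the -OH oxygen has H1; the =O is OX1, not OX2.
(C) has a carboxylic acid group (-C(=O)OH) but the -OH oxygen has H1; the =O is OX1, not OX2.
So the answer is (A).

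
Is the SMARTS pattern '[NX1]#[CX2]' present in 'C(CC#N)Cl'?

Yes

The pattern [NX1]#[CX2] describes a nitrogen triple-bonded to a two-connected carbon — a nitrile.
The molecule carries a nitrile (-C#N), whose atoms satisfy every constraint of the query, so the pattern matches.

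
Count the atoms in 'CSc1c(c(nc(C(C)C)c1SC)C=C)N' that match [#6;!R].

The query [#6;!R] means: carbon not in any ring.
Check the 16 heavy atoms by environment: 1× n (aromatic, in 6-ring) → no; 5× c (aromatic, in 6-ring) → no; 7× C (acyclic) → match; 2× S (acyclic) → no; 1× N (acyclic) → no.
That gives 7 matching atoms.

7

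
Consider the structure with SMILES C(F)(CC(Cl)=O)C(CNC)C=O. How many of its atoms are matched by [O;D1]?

2

The query [O;D1] means: aliphatic oxygen bonded to exactly one heavy atom.
Check the 12 heavy atoms by environment: 3× C (D2) → no; 3× C (D3) → no; 1× N (D2) → no; 1× C (D1) → no; 2× O (D1) → match; 1× Cl (D1) → no; 1× F (D1) → no.
That gives 2 matching atoms.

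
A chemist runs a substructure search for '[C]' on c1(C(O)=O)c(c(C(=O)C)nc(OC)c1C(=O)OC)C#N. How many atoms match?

Check the 20 heavy atoms by environment: 1× n (aromatic) → no; 5× c (aromatic) → no; 7× C → match; 6× O → no; 1× N → no.
That gives 7 matching atoms.

7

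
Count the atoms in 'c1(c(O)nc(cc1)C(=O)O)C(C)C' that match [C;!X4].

1

The query [C;!X4] means: aliphatic carbon that does not have four total connections.
Check the 13 heavy atoms by environment: 1× n (aromatic, X2) → no; 5× c (aromatic, X3) → no; 2× O (X2) → no; 3× C (X4) → no; 1× C (X3) → match; 1× O (X1) → no.
That gives 1 matching atom.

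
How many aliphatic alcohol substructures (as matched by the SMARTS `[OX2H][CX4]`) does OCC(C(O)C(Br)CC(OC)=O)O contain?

3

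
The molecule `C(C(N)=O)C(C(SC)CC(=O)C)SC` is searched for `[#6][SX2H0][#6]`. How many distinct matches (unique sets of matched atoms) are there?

2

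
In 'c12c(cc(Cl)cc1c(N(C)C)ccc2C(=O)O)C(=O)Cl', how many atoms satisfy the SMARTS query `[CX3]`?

The query [CX3] means: C with X3: aliphatic carbon with exactly 3 total connections.
Check the 20 heavy atoms by environment: 10× c (aromatic, X3) → no; 2× C (X3) → match; 2× O (X1) → no; 2× Cl (X1) → no; 1× O (X2) → no; 1× N (X3) → no; 2× C (X4) → no.
That gives 2 matching atoms.

2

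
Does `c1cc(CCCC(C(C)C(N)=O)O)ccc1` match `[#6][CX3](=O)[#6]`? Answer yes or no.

No

The pattern [#6][CX3](=O)[#6] describes a carbonyl carbon (no H) flanked by two carbons — a ketone.
The closest candidate here is a primary amide (-C(=O)NH2), but one neighbour of the carbonyl carbon is N, not C. No other fragment satisfies the full query, so there is no match.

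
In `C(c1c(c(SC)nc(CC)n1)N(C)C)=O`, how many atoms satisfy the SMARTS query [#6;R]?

The query [#6;R] means: carbon that is part of a ring.
Check the 15 heavy atoms by environment: 2× n (aromatic, in 6-ring) → no; 4× c (aromatic, in 6-ring) → match; 6× C (acyclic) → no; 1× O (acyclic) → no; 1× N (acyclic) → no; 1× S (acyclic) → no.
That gives 4 matching atoms.

4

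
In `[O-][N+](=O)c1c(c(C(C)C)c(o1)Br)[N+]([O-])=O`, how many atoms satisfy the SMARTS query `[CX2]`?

0

Check the 15 heavy atoms by environment: 1× o (aromatic, X2) → no; 4× c (aromatic, X3) → no; 2× N (charge +1, X3) → no; 2× O (charge -1, X1) → no; 2× O (X1) → no; 1× Br (X1) → no; 3× C (X4) → no.
No environment satisfies the query, so 0 matching atoms.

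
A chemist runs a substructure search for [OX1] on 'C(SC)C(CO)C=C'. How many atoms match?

0

Check the 8 heavy atoms by environment: 4× C (X4) → no; 1× S (X2) → no; 2× C (X3) → no; 1× O (X2) → no.
No environment satisfies the query, so 0 matching atoms.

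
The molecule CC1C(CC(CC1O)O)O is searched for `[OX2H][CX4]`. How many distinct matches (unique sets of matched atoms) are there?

[OX2H][CX4] is the SMARTS for an aliphatic alcohol: a hydroxyl oxygen bound to an sp3 (X4) carbon.
The molecule carries 3 separate instances of a hydroxyl group (-OH) meeting every constraint; each maps to a distinct set of atoms, giving 3 matches.

3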